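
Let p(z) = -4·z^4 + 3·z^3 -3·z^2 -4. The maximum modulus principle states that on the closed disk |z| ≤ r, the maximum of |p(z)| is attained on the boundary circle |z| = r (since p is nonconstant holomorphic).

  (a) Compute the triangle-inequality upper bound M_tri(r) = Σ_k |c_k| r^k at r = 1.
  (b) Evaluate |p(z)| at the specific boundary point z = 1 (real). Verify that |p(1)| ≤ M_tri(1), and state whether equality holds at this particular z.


Coefficients: c_0 = -4, c_1 = 0, c_2 = -3, c_3 = 3, c_4 = -4. Radius r = 1.
Part (a). Triangle bound: M_tri(r) = Σ_k |c_k| r^k
  = |-4|·1^0 + |0|·1^1 + |-3|·1^2 + |3|·1^3 + |-4|·1^4
  = 4 + 0 + 3 + 3 + 4 = 14.
This bounds M(r) := max_{|z|=r} |p(z)| from above; equality holds iff all terms c_k z^k can be made to align in phase at a single z on |z|=r.
Part (b). At z = 1 (real, on the circle |z| = r):
  p(1) = (-4)·1^0 + (0)·1^1 + (-3)·1^2 + (3)·1^3 + (-4)·1^4 = -8.
  |p(1)| = 8.
Check: |p(1)| = 8 ≤ 14 = M_tri(1). ✓ Equality does not hold at z = 1 (the coefficients have mixed signs, so the terms do not all align in phase there).

M_tri(1) = 14; |p(1)| = 8; equality at z=1: no.


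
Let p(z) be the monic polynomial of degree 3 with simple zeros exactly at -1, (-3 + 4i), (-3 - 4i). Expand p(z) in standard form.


The polynomial is p(z) = ∏_{α ∈ S} (z − α), where S = {-1, (-3 + 4i), (-3 - 4i)}.
Expanding the product yields: p(z) = z^3 + 7·z^2 + 31·z + 25.
Note conjugate pairs combine to real quadratics: (z − (-3+4i))(z − (-3−4i)) = z² + 6z + 25.
The resulting polynomial has degree 3 and real coefficients as required.

p(z) = z^3 + 7·z^2 + 31·z + 25.


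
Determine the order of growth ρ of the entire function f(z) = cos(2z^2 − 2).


Write cos(w) = (e^{iw} ± e^{−iw})/(2 or 2i), so |cos(w)| ≤ e^{|w|}. With w = 2z^2 − 2, |w| ≤ 2r^2 + 2 on |z|=r, giving M(r) ≤ e^{2r^2 + 2} and ρ ≤ 2. For the lower bound, choose z on |z|=r with 2z^2 purely imaginary of modulus 2r^2; then |cos(2z^2 − 2)| grows like e^{2r^2}/2, so ρ ≥ 2. Hence ρ = 2.
Therefore ρ = 2.

Order ρ = 2.


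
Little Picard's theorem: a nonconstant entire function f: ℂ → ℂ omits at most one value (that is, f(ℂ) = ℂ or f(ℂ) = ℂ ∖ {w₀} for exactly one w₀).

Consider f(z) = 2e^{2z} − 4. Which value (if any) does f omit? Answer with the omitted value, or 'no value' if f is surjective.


Little Picard bounds the complement of f(ℂ) to at most one point.
e^{2z} is never zero on ℂ, so 2·e^{2z} takes every value in ℂ ∖ {0}. Adding -4 shifts the range to ℂ ∖ {-4}. Thus f omits exactly the value -4.

Omitted value: -4.


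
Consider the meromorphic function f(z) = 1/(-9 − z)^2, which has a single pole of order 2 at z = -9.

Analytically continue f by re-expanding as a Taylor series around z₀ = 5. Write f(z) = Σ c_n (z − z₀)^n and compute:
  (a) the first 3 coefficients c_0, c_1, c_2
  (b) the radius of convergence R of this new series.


Let w = z − z₀, so z = z₀ + w.
Then -9 − z = -9 − (z₀ + w) = (-9 − z₀) − w = -14 − w.
f(z) = 1/(-14 − w)^2 = (1/(-14)^2) · (1 − w/(-14))^{−2}.
By the binomial series (1−u)^{−2} = Σ_{n≥0} C(n+1, 1) u^n for |u|<1, with u = w/(-14):
  c_n = C(n+1, 1) / (-14)^(n+2).
  c_0 = 1/(-14)^2 = 1/196.
  c_1 = 2/(-14)^3 = -1/1372.
  c_2 = 3/(-14)^4 = 3/38416.
The series is valid for |w/d| < 1, i.e. |z − z₀| < |d|.
Radius of convergence: R = |-9 − z₀| = |-14| = 14 (distance from z₀ to the singularity z = -9).

c_0 = 1/196, c_1 = -1/1372, c_2 = 3/38416; R = 14.


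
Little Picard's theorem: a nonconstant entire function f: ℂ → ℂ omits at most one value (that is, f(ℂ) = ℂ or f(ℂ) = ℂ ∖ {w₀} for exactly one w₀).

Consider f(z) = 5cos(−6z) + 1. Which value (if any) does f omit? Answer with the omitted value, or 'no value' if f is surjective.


Little Picard bounds the complement of f(ℂ) to at most one point.
cos is entire and surjective onto ℂ: for every w ∈ ℂ, cos(ζ) = w has a solution ζ ∈ ℂ (e.g., via the complex inverse arccos). With ζ = −6z this gives z = ζ/(-6). Then 5·cos(−6z) takes every value in 5·ℂ = ℂ, and adding 1 is a bijection of ℂ. So f is surjective and omits no value. (Note: only on the real line is cos bounded by [−1, 1].)

Omitted value: no value.


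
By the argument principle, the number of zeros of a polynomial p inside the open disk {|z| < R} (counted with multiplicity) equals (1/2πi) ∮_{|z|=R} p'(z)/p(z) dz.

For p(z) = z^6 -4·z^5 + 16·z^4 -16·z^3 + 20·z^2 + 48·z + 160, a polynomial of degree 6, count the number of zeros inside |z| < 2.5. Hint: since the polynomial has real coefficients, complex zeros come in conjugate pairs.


The zeros of p are: (1 + 3i), (1 - 3i), (2 + 2i), (2 - 2i), (-1 + 1i), (-1 - 1i).
Their magnitudes are: 3.162, 3.162, 2.828, 2.828, 1.414, 1.414.
Zeros with |z| < R = 2.5: (-1 + 1i), (-1 - 1i).
Count = 2.
By the argument principle, (1/2πi) ∮_{|z|=R} p'(z)/p(z) dz equals exactly this count.

Number of zeros inside |z| < 2.5: 2.


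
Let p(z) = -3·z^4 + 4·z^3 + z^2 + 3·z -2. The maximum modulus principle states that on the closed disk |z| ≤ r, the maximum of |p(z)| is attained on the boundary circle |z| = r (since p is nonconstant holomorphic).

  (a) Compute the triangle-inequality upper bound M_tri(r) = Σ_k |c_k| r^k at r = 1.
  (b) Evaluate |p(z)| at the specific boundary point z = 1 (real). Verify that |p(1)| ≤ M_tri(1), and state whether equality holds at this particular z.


Coefficients: c_0 = -2, c_1 = 3, c_2 = 1, c_3 = 4, c_4 = -3. Radius r = 1.
Part (a). Triangle bound: M_tri(r) = Σ_k |c_k| r^k
  = |-2|·1^0 + |3|·1^1 + |1|·1^2 + |4|·1^3 + |-3|·1^4
  = 2 + 3 + 1 + 4 + 3 = 13.
This bounds M(r) := max_{|z|=r} |p(z)| from above; equality holds iff all terms c_k z^k can be made to align in phase at a single z on |z|=r.
Part (b). At z = 1 (real, on the circle |z| = r):
  p(1) = (-2)·1^0 + (3)·1^1 + (1)·1^2 + (4)·1^3 + (-3)·1^4 = 3.
  |p(1)| = 3.
Check: |p(1)| = 3 ≤ 13 = M_tri(1). ✓ Equality does not hold at z = 1 (the coefficients have mixed signs, so the terms do not all align in phase there).

M_tri(1) = 13; |p(1)| = 3; equality at z=1: no.


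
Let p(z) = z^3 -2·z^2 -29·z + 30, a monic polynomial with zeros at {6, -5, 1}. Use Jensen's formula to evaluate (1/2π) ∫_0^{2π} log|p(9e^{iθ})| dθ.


Zeros: -5, 1, 6; r = 9.
Inside |z| < r: -5, 1, 6. Outside (|z| ≥ r): ∅.
p(0) = 30, so log|p(0)| = log(30) = 3.4012.
Apply Jensen: I(r) = log|p(0)| + Σ_k log(r/|z_k|), summed over zeros inside |z| < r.
  log(r/|z_k|) for z_k = 6: log(9/6) = 0.4055
  log(r/|z_k|) for z_k = -5: log(9/5) = 0.5878
  log(r/|z_k|) for z_k = 1: log(9/1) = 2.1972
Sum over inside zeros: 3.1905.
I(r) = log|p(0)| + (inside sum) = 3.4012 + 3.1905 = 6.5917.
Closed form (all zeros inside, monic): I(r) = n·log(r) = 3·log(9) = 6.5917. ✓

I(r) ≈ 6.5917.


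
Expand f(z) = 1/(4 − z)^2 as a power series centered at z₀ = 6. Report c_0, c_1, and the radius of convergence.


Let w = z − z₀, so z = z₀ + w.
Then 4 − z = 4 − (z₀ + w) = (4 − z₀) − w = -2 − w.
f(z) = 1/(-2 − w)^2 = (1/(-2)^2) · (1 − w/(-2))^{−2}.
By the binomial series (1−u)^{−2} = Σ_{n≥0} C(n+1, 1) u^n for |u|<1, with u = w/(-2):
  c_n = C(n+1, 1) / (-2)^(n+2).
  c_0 = 1/(-2)^2 = 1/4.
  c_1 = 2/(-2)^3 = -1/4.
The series is valid for |w/d| < 1, i.e. |z − z₀| < |d|.
Radius of convergence: R = |4 − z₀| = |-2| = 2 (distance from z₀ to the singularity z = 4).

c_0 = 1/4, c_1 = -1/4; R = 2.


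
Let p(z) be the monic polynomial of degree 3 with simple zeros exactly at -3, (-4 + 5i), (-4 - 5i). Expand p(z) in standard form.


The polynomial is p(z) = ∏_{α ∈ S} (z − α), where S = {-3, (-4 + 5i), (-4 - 5i)}.
Expanding the product yields: p(z) = z^3 + 11·z^2 + 65·z + 123.
Note conjugate pairs combine to real quadratics: (z − (-4+5i))(z − (-4−5i)) = z² + 8z + 41.
The resulting polynomial has degree 3 and real coefficients as required.

p(z) = z^3 + 11·z^2 + 65·z + 123.


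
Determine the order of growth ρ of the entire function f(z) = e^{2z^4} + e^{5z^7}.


Each summand is entire of order 4 and 7 respectively (as in the single-exponential case). The order of a sum is at most the max of the orders, so ρ ≤ 7. For the lower bound: on |z|=r choose arg z so that 5z^7 is real positive; then |e^{5z^7}| = e^{5r^7} while |e^{2z^4}| ≤ e^{2r^4} = o(e^{5r^7}). So |f| ≥ e^{5r^7}(1 − o(1)) and ρ ≥ 7. Hence ρ = max(4, 7) = 7.
Therefore ρ = 7.

Order ρ = 7.


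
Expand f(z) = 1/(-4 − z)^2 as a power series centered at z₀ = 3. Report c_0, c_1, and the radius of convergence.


Let w = z − z₀, so z = z₀ + w.
Then -4 − z = -4 − (z₀ + w) = (-4 − z₀) − w = -7 − w.
f(z) = 1/(-7 − w)^2 = (1/(-7)^2) · (1 − w/(-7))^{−2}.
By the binomial series (1−u)^{−2} = Σ_{n≥0} C(n+1, 1) u^n for |u|<1, with u = w/(-7):
  c_n = C(n+1, 1) / (-7)^(n+2).
  c_0 = 1/(-7)^2 = 1/49.
  c_1 = 2/(-7)^3 = -2/343.
The series is valid for |w/d| < 1, i.e. |z − z₀| < |d|.
Radius of convergence: R = |-4 − z₀| = |-7| = 7 (distance from z₀ to the singularity z = -4).

c_0 = 1/49, c_1 = -2/343; R = 7.


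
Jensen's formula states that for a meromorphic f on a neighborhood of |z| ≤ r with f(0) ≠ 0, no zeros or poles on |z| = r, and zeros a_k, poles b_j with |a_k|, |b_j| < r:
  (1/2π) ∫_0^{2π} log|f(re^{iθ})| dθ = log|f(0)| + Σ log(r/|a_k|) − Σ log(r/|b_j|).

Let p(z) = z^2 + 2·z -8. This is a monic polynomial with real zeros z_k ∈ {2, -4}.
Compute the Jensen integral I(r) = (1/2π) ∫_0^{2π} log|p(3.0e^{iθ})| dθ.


Zeros: -4, 2; r = 3.0.
Inside |z| < r: 2. Outside (|z| ≥ r): -4.
p(0) = -8, so log|p(0)| = log(8) = 2.0794.
Apply Jensen: I(r) = log|p(0)| + Σ_k log(r/|z_k|), summed over zeros inside |z| < r.
  log(r/|z_k|) for z_k = 2: log(3.0/2) = 0.4055
  Outside zeros (-4) contribute nothing to the Jensen sum.
Sum over inside zeros: 0.4055.
I(r) = log|p(0)| + (inside sum) = 2.0794 + 0.4055 = 2.4849.
Note: since some zeros are outside |z| ≤ r, the simplified n·log(r) form does NOT apply — only the inside zeros contribute.

I(r) ≈ 2.4849.


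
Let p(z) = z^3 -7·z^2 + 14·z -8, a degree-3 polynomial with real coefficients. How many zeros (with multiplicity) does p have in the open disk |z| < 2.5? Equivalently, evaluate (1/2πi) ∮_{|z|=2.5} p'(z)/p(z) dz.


The zeros of p are: 2, 4, 1.
Their magnitudes are: 2, 4, 1.
Zeros with |z| < R = 2.5: 2, 1.
Count = 2.
By the argument principle, (1/2πi) ∮_{|z|=R} p'(z)/p(z) dz equals exactly this count.

Number of zeros inside |z| < 2.5: 2.


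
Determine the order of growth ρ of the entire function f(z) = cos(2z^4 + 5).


Write cos(w) = (e^{iw} ± e^{−iw})/(2 or 2i), so |cos(w)| ≤ e^{|w|}. With w = 2z^4 + 5, |w| ≤ 2r^4 + 5 on |z|=r, giving M(r) ≤ e^{2r^4 + 5} and ρ ≤ 4. For the lower bound, choose z on |z|=r with 2z^4 purely imaginary of modulus 2r^4; then |cos(2z^4 + 5)| grows like e^{2r^4}/2, so ρ ≥ 4. Hence ρ = 4.
Therefore ρ = 4.

Order ρ = 4.


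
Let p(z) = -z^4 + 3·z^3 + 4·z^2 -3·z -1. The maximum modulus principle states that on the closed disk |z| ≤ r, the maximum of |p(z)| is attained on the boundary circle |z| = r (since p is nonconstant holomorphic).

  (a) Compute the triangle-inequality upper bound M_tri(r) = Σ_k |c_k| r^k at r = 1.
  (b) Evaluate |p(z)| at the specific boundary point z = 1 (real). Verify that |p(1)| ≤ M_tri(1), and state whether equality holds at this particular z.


Coefficients: c_0 = -1, c_1 = -3, c_2 = 4, c_3 = 3, c_4 = -1. Radius r = 1.
Part (a). Triangle bound: M_tri(r) = Σ_k |c_k| r^k
  = |-1|·1^0 + |-3|·1^1 + |4|·1^2 + |3|·1^3 + |-1|·1^4
  = 1 + 3 + 4 + 3 + 1 = 12.
This bounds M(r) := max_{|z|=r} |p(z)| from above; equality holds iff all terms c_k z^k can be made to align in phase at a single z on |z|=r.
Part (b). At z = 1 (real, on the circle |z| = r):
  p(1) = (-1)·1^0 + (-3)·1^1 + (4)·1^2 + (3)·1^3 + (-1)·1^4 = 2.
  |p(1)| = 2.
Check: |p(1)| = 2 ≤ 12 = M_tri(1). ✓ Equality does not hold at z = 1 (the coefficients have mixed signs, so the terms do not all align in phase there).

M_tri(1) = 12; |p(1)| = 2; equality at z=1: no.


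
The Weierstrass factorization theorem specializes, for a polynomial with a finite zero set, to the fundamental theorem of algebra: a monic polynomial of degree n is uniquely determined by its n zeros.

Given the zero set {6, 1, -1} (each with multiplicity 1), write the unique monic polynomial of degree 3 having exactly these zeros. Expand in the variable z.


The polynomial is p(z) = ∏_{α ∈ S} (z − α), where S = {6, 1, -1}.
Expanding the product yields: p(z) = z^3 -6·z^2 -z + 6.
The resulting polynomial has degree 3 and real coefficients as required.

p(z) = z^3 -6·z^2 -z + 6.


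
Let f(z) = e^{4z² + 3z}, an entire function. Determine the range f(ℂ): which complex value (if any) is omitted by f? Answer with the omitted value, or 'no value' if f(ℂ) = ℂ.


Little Picard bounds the complement of f(ℂ) to at most one point.
The exponent g(z) = 4z² + 3z is a nonconstant polynomial, hence surjective onto ℂ. So e^{g(z)} takes every value in {e^w : w ∈ ℂ} = ℂ ∖ {0}. Adding 0 shifts the range to ℂ ∖ {0}. f omits exactly 0.

Omitted value: 0.


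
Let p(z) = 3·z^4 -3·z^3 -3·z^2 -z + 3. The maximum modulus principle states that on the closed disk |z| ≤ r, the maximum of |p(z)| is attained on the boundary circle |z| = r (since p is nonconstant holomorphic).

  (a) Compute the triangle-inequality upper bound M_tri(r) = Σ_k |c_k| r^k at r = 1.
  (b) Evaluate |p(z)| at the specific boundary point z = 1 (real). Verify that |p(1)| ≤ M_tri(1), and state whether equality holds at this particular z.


Coefficients: c_0 = 3, c_1 = -1, c_2 = -3, c_3 = -3, c_4 = 3. Radius r = 1.
Part (a). Triangle bound: M_tri(r) = Σ_k |c_k| r^k
  = |3|·1^0 + |-1|·1^1 + |-3|·1^2 + |-3|·1^3 + |3|·1^4
  = 3 + 1 + 3 + 3 + 3 = 13.
This bounds M(r) := max_{|z|=r} |p(z)| from above; equality holds iff all terms c_k z^k can be made to align in phase at a single z on |z|=r.
Part (b). At z = 1 (real, on the circle |z| = r):
  p(1) = (3)·1^0 + (-1)·1^1 + (-3)·1^2 + (-3)·1^3 + (3)·1^4 = -1.
  |p(1)| = 1.
Check: |p(1)| = 1 ≤ 13 = M_tri(1). ✓ Equality does not hold at z = 1 (the coefficients have mixed signs, so the terms do not all align in phase there).

M_tri(1) = 13; |p(1)| = 1; equality at z=1: no.


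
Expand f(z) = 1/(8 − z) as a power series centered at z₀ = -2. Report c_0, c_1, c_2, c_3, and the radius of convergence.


Let w = z − z₀, so z = z₀ + w.
Then 8 − z = 8 − (z₀ + w) = (8 − z₀) − w = 10 − w.
f(z) = 1/(10 − w) = (1/(10)) · 1/(1 − w/(10)) = Σ_{n≥0} w^n / (10)^(n+1).
So c_n = 1/(10)^(n+1):
  c_0 = 1/(10)^1 = 1/10.
  c_1 = 1/(10)^2 = 1/100.
  c_2 = 1/(10)^3 = 1/1000.
  c_3 = 1/(10)^4 = 1/10000.
The series is valid for |w/d| < 1, i.e. |z − z₀| < |d|.
Radius of convergence: R = |8 − z₀| = |10| = 10 (distance from z₀ to the singularity z = 8).

c_0 = 1/10, c_1 = 1/100, c_2 = 1/1000, c_3 = 1/10000; R = 10.


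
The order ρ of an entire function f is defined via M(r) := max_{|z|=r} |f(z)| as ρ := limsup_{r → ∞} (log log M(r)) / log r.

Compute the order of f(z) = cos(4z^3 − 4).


Write cos(w) = (e^{iw} ± e^{−iw})/(2 or 2i), so |cos(w)| ≤ e^{|w|}. With w = 4z^3 − 4, |w| ≤ 4r^3 + 4 on |z|=r, giving M(r) ≤ e^{4r^3 + 4} and ρ ≤ 3. For the lower bound, choose z on |z|=r with 4z^3 purely imaginary of modulus 4r^3; then |cos(4z^3 − 4)| grows like e^{4r^3}/2, so ρ ≥ 3. Hence ρ = 3.
Therefore ρ = 3.

Order ρ = 3.


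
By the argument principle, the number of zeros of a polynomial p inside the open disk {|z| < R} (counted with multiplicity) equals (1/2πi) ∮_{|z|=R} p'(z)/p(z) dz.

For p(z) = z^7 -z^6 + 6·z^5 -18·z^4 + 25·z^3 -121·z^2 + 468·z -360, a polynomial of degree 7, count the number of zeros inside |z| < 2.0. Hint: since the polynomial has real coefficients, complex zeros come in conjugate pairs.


The zeros of p are: (-2 + 2i), (-2 - 2i), (2 + 1i), (2 - 1i), 1, (0 + 3i), (0 - 3i).
Their magnitudes are: 2.828, 2.828, 2.236, 2.236, 1, 3, 3.
Zeros with |z| < R = 2.0: 1.
Count = 1.
By the argument principle, (1/2πi) ∮_{|z|=R} p'(z)/p(z) dz equals exactly this count.

Number of zeros inside |z| < 2.0: 1.


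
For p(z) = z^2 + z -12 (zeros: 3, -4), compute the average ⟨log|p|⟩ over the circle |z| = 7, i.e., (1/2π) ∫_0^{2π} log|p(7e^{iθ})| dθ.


Zeros: -4, 3; r = 7.
Inside |z| < r: -4, 3. Outside (|z| ≥ r): ∅.
p(0) = -12, so log|p(0)| = log(12) = 2.4849.
Apply Jensen: I(r) = log|p(0)| + Σ_k log(r/|z_k|), summed over zeros inside |z| < r.
  log(r/|z_k|) for z_k = 3: log(7/3) = 0.8473
  log(r/|z_k|) for z_k = -4: log(7/4) = 0.5596
Sum over inside zeros: 1.4069.
I(r) = log|p(0)| + (inside sum) = 2.4849 + 1.4069 = 3.8918.
Closed form (all zeros inside, monic): I(r) = n·log(r) = 2·log(7) = 3.8918. ✓

I(r) ≈ 3.8918.


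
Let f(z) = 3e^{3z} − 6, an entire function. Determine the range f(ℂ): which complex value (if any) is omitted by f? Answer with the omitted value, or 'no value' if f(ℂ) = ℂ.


Little Picard bounds the complement of f(ℂ) to at most one point.
e^{3z} is never zero on ℂ, so 3·e^{3z} takes every value in ℂ ∖ {0}. Adding -6 shifts the range to ℂ ∖ {-6}. Thus f omits exactly the value -6.

Omitted value: -6.


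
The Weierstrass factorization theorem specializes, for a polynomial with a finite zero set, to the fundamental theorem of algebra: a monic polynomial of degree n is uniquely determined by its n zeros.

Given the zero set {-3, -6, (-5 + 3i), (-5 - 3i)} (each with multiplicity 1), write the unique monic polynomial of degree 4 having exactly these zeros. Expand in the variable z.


The polynomial is p(z) = ∏_{α ∈ S} (z − α), where S = {-3, -6, (-5 + 3i), (-5 - 3i)}.
Expanding the product yields: p(z) = z^4 + 19·z^3 + 142·z^2 + 486·z + 612.
Note conjugate pairs combine to real quadratics: (z − (-5+3i))(z − (-5−3i)) = z² + 10z + 34.
The resulting polynomial has degree 4 and real coefficients as required.

p(z) = z^4 + 19·z^3 + 142·z^2 + 486·z + 612.


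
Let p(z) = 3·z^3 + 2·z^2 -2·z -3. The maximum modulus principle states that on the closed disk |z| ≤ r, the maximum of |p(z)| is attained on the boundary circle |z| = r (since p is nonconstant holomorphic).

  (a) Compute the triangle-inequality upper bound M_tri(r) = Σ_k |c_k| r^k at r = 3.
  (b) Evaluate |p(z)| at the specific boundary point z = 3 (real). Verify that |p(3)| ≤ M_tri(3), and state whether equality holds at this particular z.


Coefficients: c_0 = -3, c_1 = -2, c_2 = 2, c_3 = 3. Radius r = 3.
Part (a). Triangle bound: M_tri(r) = Σ_k |c_k| r^k
  = |-3|·3^0 + |-2|·3^1 + |2|·3^2 + |3|·3^3
  = 3 + 6 + 18 + 81 = 108.
This bounds M(r) := max_{|z|=r} |p(z)| from above; equality holds iff all terms c_k z^k can be made to align in phase at a single z on |z|=r.
Part (b). At z = 3 (real, on the circle |z| = r):
  p(3) = (-3)·3^0 + (-2)·3^1 + (2)·3^2 + (3)·3^3 = 90.
  |p(3)| = 90.
Check: |p(3)| = 90 ≤ 108 = M_tri(3). ✓ Equality does not hold at z = 3 (the coefficients have mixed signs, so the terms do not all align in phase there).

M_tri(3) = 108; |p(3)| = 90; equality at z=3: no.


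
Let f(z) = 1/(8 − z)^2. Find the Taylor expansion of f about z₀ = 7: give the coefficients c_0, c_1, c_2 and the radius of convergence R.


Let w = z − z₀, so z = z₀ + w.
Then 8 − z = 8 − (z₀ + w) = (8 − z₀) − w = 1 − w.
f(z) = 1/(1 − w)^2 = (1/(1)^2) · (1 − w/(1))^{−2}.
By the binomial series (1−u)^{−2} = Σ_{n≥0} C(n+1, 1) u^n for |u|<1, with u = w/(1):
  c_n = C(n+1, 1) / (1)^(n+2).
  c_0 = 1/(1)^2 = 1.
  c_1 = 2/(1)^3 = 2.
  c_2 = 3/(1)^4 = 3.
The series is valid for |w/d| < 1, i.e. |z − z₀| < |d|.
Radius of convergence: R = |8 − z₀| = |1| = 1 (distance from z₀ to the singularity z = 8).

c_0 = 1, c_1 = 2, c_2 = 3; R = 1.


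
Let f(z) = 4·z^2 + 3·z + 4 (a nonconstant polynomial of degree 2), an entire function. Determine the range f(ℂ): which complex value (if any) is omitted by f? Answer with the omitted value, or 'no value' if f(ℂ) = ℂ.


Little Picard bounds the complement of f(ℂ) to at most one point.
For every w ∈ ℂ, the equation p(z) − w = 0 is a nonconstant polynomial in z and hence has at least one root by the fundamental theorem of algebra. So p is surjective onto ℂ, omitting no value.

Omitted value: no value.


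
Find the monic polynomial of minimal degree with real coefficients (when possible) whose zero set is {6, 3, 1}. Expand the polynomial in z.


The polynomial is p(z) = ∏_{α ∈ S} (z − α), where S = {6, 3, 1}.
Expanding the product yields: p(z) = z^3 -10·z^2 + 27·z -18.
The resulting polynomial has degree 3 and real coefficients as required.

p(z) = z^3 -10·z^2 + 27·z -18.


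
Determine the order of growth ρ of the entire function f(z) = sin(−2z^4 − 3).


Write sin(w) = (e^{iw} ± e^{−iw})/(2 or 2i), so |sin(w)| ≤ e^{|w|}. With w = −2z^4 − 3, |w| ≤ 2r^4 + 3 on |z|=r, giving M(r) ≤ e^{2r^4 + 3} and ρ ≤ 4. For the lower bound, choose z on |z|=r with -2z^4 purely imaginary of modulus 2r^4; then |sin(−2z^4 − 3)| grows like e^{2r^4}/2, so ρ ≥ 4. Hence ρ = 4.
Therefore ρ = 4.

Order ρ = 4.


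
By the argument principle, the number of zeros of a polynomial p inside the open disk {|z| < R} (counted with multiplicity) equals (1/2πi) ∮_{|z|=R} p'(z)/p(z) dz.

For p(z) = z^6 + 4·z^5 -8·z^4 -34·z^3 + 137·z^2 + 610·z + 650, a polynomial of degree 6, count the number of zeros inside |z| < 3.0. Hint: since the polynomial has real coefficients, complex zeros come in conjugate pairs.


The zeros of p are: (3 + 2i), (3 - 2i), (-2 + 1i), (-2 - 1i), (-3 + 1i), (-3 - 1i).
Their magnitudes are: 3.606, 3.606, 2.236, 2.236, 3.162, 3.162.
Zeros with |z| < R = 3.0: (-2 + 1i), (-2 - 1i).
Count = 2.
By the argument principle, (1/2πi) ∮_{|z|=R} p'(z)/p(z) dz equals exactly this count.

Number of zeros inside |z| < 3.0: 2.


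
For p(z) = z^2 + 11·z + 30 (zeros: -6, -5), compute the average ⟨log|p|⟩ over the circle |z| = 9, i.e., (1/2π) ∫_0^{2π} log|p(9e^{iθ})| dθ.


Zeros: -6, -5; r = 9.
Inside |z| < r: -6, -5. Outside (|z| ≥ r): ∅.
p(0) = 30, so log|p(0)| = log(30) = 3.4012.
Apply Jensen: I(r) = log|p(0)| + Σ_k log(r/|z_k|), summed over zeros inside |z| < r.
  log(r/|z_k|) for z_k = -6: log(9/6) = 0.4055
  log(r/|z_k|) for z_k = -5: log(9/5) = 0.5878
Sum over inside zeros: 0.9933.
I(r) = log|p(0)| + (inside sum) = 3.4012 + 0.9933 = 4.3944.
Closed form (all zeros inside, monic): I(r) = n·log(r) = 2·log(9) = 4.3944. ✓

I(r) ≈ 4.3944.


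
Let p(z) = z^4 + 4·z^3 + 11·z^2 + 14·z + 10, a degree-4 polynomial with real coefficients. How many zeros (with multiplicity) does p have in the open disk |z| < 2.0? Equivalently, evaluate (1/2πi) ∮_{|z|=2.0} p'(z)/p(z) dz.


The zeros of p are: (-1 + 2i), (-1 - 2i), (-1 + 1i), (-1 - 1i).
Their magnitudes are: 2.236, 2.236, 1.414, 1.414.
Zeros with |z| < R = 2.0: (-1 + 1i), (-1 - 1i).
Count = 2.
By the argument principle, (1/2πi) ∮_{|z|=R} p'(z)/p(z) dz equals exactly this count.

Number of zeros inside |z| < 2.0: 2.


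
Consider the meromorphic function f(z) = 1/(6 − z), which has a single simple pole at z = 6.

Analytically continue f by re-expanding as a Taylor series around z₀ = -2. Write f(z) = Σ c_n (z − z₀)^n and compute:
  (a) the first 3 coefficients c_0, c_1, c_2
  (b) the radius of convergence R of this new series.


Let w = z − z₀, so z = z₀ + w.
Then 6 − z = 6 − (z₀ + w) = (6 − z₀) − w = 8 − w.
f(z) = 1/(8 − w) = (1/(8)) · 1/(1 − w/(8)) = Σ_{n≥0} w^n / (8)^(n+1).
So c_n = 1/(8)^(n+1):
  c_0 = 1/(8)^1 = 1/8.
  c_1 = 1/(8)^2 = 1/64.
  c_2 = 1/(8)^3 = 1/512.
The series is valid for |w/d| < 1, i.e. |z − z₀| < |d|.
Radius of convergence: R = |6 − z₀| = |8| = 8 (distance from z₀ to the singularity z = 6).

c_0 = 1/8, c_1 = 1/64, c_2 = 1/512; R = 8.


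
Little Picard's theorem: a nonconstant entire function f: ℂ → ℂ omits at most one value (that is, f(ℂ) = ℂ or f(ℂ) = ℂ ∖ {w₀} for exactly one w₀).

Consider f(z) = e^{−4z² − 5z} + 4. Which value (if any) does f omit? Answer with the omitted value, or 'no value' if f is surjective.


Little Picard bounds the complement of f(ℂ) to at most one point.
The exponent g(z) = −4z² − 5z is a nonconstant polynomial, hence surjective onto ℂ. So e^{g(z)} takes every value in {e^w : w ∈ ℂ} = ℂ ∖ {0}. Adding 4 shifts the range to ℂ ∖ {4}. f omits exactly 4.

Omitted value: 4.


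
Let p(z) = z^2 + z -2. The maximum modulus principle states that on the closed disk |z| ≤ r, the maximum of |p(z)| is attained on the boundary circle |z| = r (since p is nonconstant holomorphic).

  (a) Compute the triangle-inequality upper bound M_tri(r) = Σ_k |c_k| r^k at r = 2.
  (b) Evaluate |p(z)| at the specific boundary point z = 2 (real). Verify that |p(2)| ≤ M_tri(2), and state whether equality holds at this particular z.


Coefficients: c_0 = -2, c_1 = 1, c_2 = 1. Radius r = 2.
Part (a). Triangle bound: M_tri(r) = Σ_k |c_k| r^k
  = |-2|·2^0 + |1|·2^1 + |1|·2^2
  = 2 + 2 + 4 = 8.
This bounds M(r) := max_{|z|=r} |p(z)| from above; equality holds iff all terms c_k z^k can be made to align in phase at a single z on |z|=r.
Part (b). At z = 2 (real, on the circle |z| = r):
  p(2) = (-2)·2^0 + (1)·2^1 + (1)·2^2 = 4.
  |p(2)| = 4.
Check: |p(2)| = 4 ≤ 8 = M_tri(2). ✓ Equality does not hold at z = 2 (the coefficients have mixed signs, so the terms do not all align in phase there).

M_tri(2) = 8; |p(2)| = 4; equality at z=2: no.


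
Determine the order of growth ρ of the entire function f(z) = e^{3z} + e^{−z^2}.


Each summand is entire of order 1 and 2 respectively (as in the single-exponential case). The order of a sum is at most the max of the orders, so ρ ≤ 2. For the lower bound: on |z|=r choose arg z so that -1z^2 is real positive; then |e^{-1z^2}| = e^{1r^2} while |e^{3z}| ≤ e^{3r^1} = o(e^{1r^2}). So |f| ≥ e^{1r^2}(1 − o(1)) and ρ ≥ 2. Hence ρ = max(1, 2) = 2.
Therefore ρ = 2.

Order ρ = 2.


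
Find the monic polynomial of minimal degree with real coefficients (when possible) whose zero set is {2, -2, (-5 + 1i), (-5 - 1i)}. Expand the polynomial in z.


The polynomial is p(z) = ∏_{α ∈ S} (z − α), where S = {2, -2, (-5 + 1i), (-5 - 1i)}.
Expanding the product yields: p(z) = z^4 + 10·z^3 + 22·z^2 -40·z -104.
Note conjugate pairs combine to real quadratics: (z − (-5+1i))(z − (-5−1i)) = z² + 10z + 26.
The resulting polynomial has degree 4 and real coefficients as required.

p(z) = z^4 + 10·z^3 + 22·z^2 -40·z -104.


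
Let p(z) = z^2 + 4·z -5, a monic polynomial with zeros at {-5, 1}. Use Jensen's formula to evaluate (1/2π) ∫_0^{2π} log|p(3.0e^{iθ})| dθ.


Zeros: -5, 1; r = 3.0.
Inside |z| < r: 1. Outside (|z| ≥ r): -5.
p(0) = -5, so log|p(0)| = log(5) = 1.6094.
Apply Jensen: I(r) = log|p(0)| + Σ_k log(r/|z_k|), summed over zeros inside |z| < r.
  log(r/|z_k|) for z_k = 1: log(3.0/1) = 1.0986
  Outside zeros (-5) contribute nothing to the Jensen sum.
Sum over inside zeros: 1.0986.
I(r) = log|p(0)| + (inside sum) = 1.6094 + 1.0986 = 2.7081.
Note: since some zeros are outside |z| ≤ r, the simplified n·log(r) form does NOT apply — only the inside zeros contribute.

I(r) ≈ 2.7081.


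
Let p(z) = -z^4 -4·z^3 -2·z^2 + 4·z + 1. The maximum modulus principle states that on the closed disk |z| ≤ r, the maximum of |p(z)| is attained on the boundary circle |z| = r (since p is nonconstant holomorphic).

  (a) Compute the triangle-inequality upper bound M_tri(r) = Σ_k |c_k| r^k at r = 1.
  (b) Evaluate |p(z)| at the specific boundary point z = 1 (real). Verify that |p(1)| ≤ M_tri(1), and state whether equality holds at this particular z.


Coefficients: c_0 = 1, c_1 = 4, c_2 = -2, c_3 = -4, c_4 = -1. Radius r = 1.
Part (a). Triangle bound: M_tri(r) = Σ_k |c_k| r^k
  = |1|·1^0 + |4|·1^1 + |-2|·1^2 + |-4|·1^3 + |-1|·1^4
  = 1 + 4 + 2 + 4 + 1 = 12.
This bounds M(r) := max_{|z|=r} |p(z)| from above; equality holds iff all terms c_k z^k can be made to align in phase at a single z on |z|=r.
Part (b). At z = 1 (real, on the circle |z| = r):
  p(1) = (1)·1^0 + (4)·1^1 + (-2)·1^2 + (-4)·1^3 + (-1)·1^4 = -2.
  |p(1)| = 2.
Check: |p(1)| = 2 ≤ 12 = M_tri(1). ✓ Equality does not hold at z = 1 (the coefficients have mixed signs, so the terms do not all align in phase there).

M_tri(1) = 12; |p(1)| = 2; equality at z=1: no.


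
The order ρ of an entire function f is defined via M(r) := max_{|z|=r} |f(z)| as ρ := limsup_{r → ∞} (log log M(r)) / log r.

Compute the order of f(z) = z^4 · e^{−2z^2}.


M(r) = max_{|z|=r} |1|·|z|^4·|e^{−2z^2}| = 1·r^4 · e^{2r^2} (the factors attain their maxima compatibly on |z|=r). Then log M(r) = log 1 + 4·log r + 2r^2, dominated by the last term, so log log M(r) ~ 2·log r. The polynomial factor 1z^4 contributes only a log r term and does not affect the order. ρ = 2.
Therefore ρ = 2.

Order ρ = 2.


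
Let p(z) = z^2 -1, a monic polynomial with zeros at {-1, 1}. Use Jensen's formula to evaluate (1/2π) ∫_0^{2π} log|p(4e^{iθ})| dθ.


Zeros: -1, 1; r = 4.
Inside |z| < r: -1, 1. Outside (|z| ≥ r): ∅.
p(0) = -1, so log|p(0)| = log(1) = 0.0000.
Apply Jensen: I(r) = log|p(0)| + Σ_k log(r/|z_k|), summed over zeros inside |z| < r.
  log(r/|z_k|) for z_k = -1: log(4/1) = 1.3863
  log(r/|z_k|) for z_k = 1: log(4/1) = 1.3863
Sum over inside zeros: 2.7726.
I(r) = log|p(0)| + (inside sum) = 0.0000 + 2.7726 = 2.7726.
Closed form (all zeros inside, monic): I(r) = n·log(r) = 2·log(4) = 2.7726. ✓

I(r) ≈ 2.7726.


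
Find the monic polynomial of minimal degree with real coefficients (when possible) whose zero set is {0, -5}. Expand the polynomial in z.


The polynomial is p(z) = ∏_{α ∈ S} (z − α), where S = {0, -5}.
Expanding the product yields: p(z) = z^2 + 5·z.
The resulting polynomial has degree 2 and real coefficients as required.

p(z) = z^2 + 5·z.


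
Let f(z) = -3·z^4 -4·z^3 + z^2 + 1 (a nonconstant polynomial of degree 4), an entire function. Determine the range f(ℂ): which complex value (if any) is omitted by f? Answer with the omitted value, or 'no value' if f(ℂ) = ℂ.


Little Picard bounds the complement of f(ℂ) to at most one point.
For every w ∈ ℂ, the equation p(z) − w = 0 is a nonconstant polynomial in z and hence has at least one root by the fundamental theorem of algebra. So p is surjective onto ℂ, omitting no value.

Omitted value: no value.


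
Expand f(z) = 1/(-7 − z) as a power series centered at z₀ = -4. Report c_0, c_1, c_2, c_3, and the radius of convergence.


Let w = z − z₀, so z = z₀ + w.
Then -7 − z = -7 − (z₀ + w) = (-7 − z₀) − w = -3 − w.
f(z) = 1/(-3 − w) = (1/(-3)) · 1/(1 − w/(-3)) = Σ_{n≥0} w^n / (-3)^(n+1).
So c_n = 1/(-3)^(n+1):
  c_0 = 1/(-3)^1 = -1/3.
  c_1 = 1/(-3)^2 = 1/9.
  c_2 = 1/(-3)^3 = -1/27.
  c_3 = 1/(-3)^4 = 1/81.
The series is valid for |w/d| < 1, i.e. |z − z₀| < |d|.
Radius of convergence: R = |-7 − z₀| = |-3| = 3 (distance from z₀ to the singularity z = -7).

c_0 = -1/3, c_1 = 1/9, c_2 = -1/27, c_3 = 1/81; R = 3.


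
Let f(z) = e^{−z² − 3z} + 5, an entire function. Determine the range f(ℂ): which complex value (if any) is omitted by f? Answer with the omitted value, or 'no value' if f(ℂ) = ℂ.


Little Picard bounds the complement of f(ℂ) to at most one point.
The exponent g(z) = −z² − 3z is a nonconstant polynomial, hence surjective onto ℂ. So e^{g(z)} takes every value in {e^w : w ∈ ℂ} = ℂ ∖ {0}. Adding 5 shifts the range to ℂ ∖ {5}. f omits exactly 5.

Omitted value: 5.


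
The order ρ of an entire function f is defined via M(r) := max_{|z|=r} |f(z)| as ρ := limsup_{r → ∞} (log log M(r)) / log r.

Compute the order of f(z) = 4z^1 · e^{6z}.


M(r) = max_{|z|=r} |4|·|z|^1·|e^{6z}| = 4·r^1 · e^{6r^1} (the factors attain their maxima compatibly on |z|=r). Then log M(r) = log 4 + 1·log r + 6r^1, dominated by the last term, so log log M(r) ~ 1·log r. The polynomial factor 4z^1 contributes only a log r term and does not affect the order. ρ = 1.
Therefore ρ = 1.

Order ρ = 1.


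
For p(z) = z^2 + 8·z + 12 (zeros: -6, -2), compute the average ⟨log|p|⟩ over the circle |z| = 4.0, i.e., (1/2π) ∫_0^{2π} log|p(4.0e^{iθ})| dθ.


Zeros: -6, -2; r = 4.0.
Inside |z| < r: -2. Outside (|z| ≥ r): -6.
p(0) = 12, so log|p(0)| = log(12) = 2.4849.
Apply Jensen: I(r) = log|p(0)| + Σ_k log(r/|z_k|), summed over zeros inside |z| < r.
  log(r/|z_k|) for z_k = -2: log(4.0/2) = 0.6931
  Outside zeros (-6) contribute nothing to the Jensen sum.
Sum over inside zeros: 0.6931.
I(r) = log|p(0)| + (inside sum) = 2.4849 + 0.6931 = 3.1781.
Note: since some zeros are outside |z| ≤ r, the simplified n·log(r) form does NOT apply — only the inside zeros contribute.

I(r) ≈ 3.1781.


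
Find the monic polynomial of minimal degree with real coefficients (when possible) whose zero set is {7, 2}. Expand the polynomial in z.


The polynomial is p(z) = ∏_{α ∈ S} (z − α), where S = {7, 2}.
Expanding the product yields: p(z) = z^2 -9·z + 14.
The resulting polynomial has degree 2 and real coefficients as required.

p(z) = z^2 -9·z + 14.


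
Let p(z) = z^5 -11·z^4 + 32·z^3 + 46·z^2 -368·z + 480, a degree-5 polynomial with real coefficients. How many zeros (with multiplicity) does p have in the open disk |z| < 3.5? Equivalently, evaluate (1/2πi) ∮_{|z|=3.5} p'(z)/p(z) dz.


The zeros of p are: (3 + 1i), (3 - 1i), 4, -3, 4.
Their magnitudes are: 3.162, 3.162, 4, 3, 4.
Zeros with |z| < R = 3.5: (3 + 1i), (3 - 1i), -3.
Count = 3.
By the argument principle, (1/2πi) ∮_{|z|=R} p'(z)/p(z) dz equals exactly this count.

Number of zeros inside |z| < 3.5: 3.


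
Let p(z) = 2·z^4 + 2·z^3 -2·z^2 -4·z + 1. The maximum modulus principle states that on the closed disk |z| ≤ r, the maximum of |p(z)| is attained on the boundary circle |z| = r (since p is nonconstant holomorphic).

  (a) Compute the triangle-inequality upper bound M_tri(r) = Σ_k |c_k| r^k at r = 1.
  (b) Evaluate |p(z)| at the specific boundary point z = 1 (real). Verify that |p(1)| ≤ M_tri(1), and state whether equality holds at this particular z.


Coefficients: c_0 = 1, c_1 = -4, c_2 = -2, c_3 = 2, c_4 = 2. Radius r = 1.
Part (a). Triangle bound: M_tri(r) = Σ_k |c_k| r^k
  = |1|·1^0 + |-4|·1^1 + |-2|·1^2 + |2|·1^3 + |2|·1^4
  = 1 + 4 + 2 + 2 + 2 = 11.
This bounds M(r) := max_{|z|=r} |p(z)| from above; equality holds iff all terms c_k z^k can be made to align in phase at a single z on |z|=r.
Part (b). At z = 1 (real, on the circle |z| = r):
  p(1) = (1)·1^0 + (-4)·1^1 + (-2)·1^2 + (2)·1^3 + (2)·1^4 = -1.
  |p(1)| = 1.
Check: |p(1)| = 1 ≤ 11 = M_tri(1). ✓ Equality does not hold at z = 1 (the coefficients have mixed signs, so the terms do not all align in phase there).

M_tri(1) = 11; |p(1)| = 1; equality at z=1: no.


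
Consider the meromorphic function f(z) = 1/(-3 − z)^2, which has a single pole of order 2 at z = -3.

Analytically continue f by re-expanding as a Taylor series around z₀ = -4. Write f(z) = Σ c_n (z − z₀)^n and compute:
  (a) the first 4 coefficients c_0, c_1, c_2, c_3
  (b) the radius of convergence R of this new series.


Let w = z − z₀, so z = z₀ + w.
Then -3 − z = -3 − (z₀ + w) = (-3 − z₀) − w = 1 − w.
f(z) = 1/(1 − w)^2 = (1/(1)^2) · (1 − w/(1))^{−2}.
By the binomial series (1−u)^{−2} = Σ_{n≥0} C(n+1, 1) u^n for |u|<1, with u = w/(1):
  c_n = C(n+1, 1) / (1)^(n+2).
  c_0 = 1/(1)^2 = 1.
  c_1 = 2/(1)^3 = 2.
  c_2 = 3/(1)^4 = 3.
  c_3 = 4/(1)^5 = 4.
The series is valid for |w/d| < 1, i.e. |z − z₀| < |d|.
Radius of convergence: R = |-3 − z₀| = |1| = 1 (distance from z₀ to the singularity z = -3).

c_0 = 1, c_1 = 2, c_2 = 3, c_3 = 4; R = 1.


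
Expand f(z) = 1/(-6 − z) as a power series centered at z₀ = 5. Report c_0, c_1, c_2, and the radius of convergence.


Let w = z − z₀, so z = z₀ + w.
Then -6 − z = -6 − (z₀ + w) = (-6 − z₀) − w = -11 − w.
f(z) = 1/(-11 − w) = (1/(-11)) · 1/(1 − w/(-11)) = Σ_{n≥0} w^n / (-11)^(n+1).
So c_n = 1/(-11)^(n+1):
  c_0 = 1/(-11)^1 = -1/11.
  c_1 = 1/(-11)^2 = 1/121.
  c_2 = 1/(-11)^3 = -1/1331.
The series is valid for |w/d| < 1, i.e. |z − z₀| < |d|.
Radius of convergence: R = |-6 − z₀| = |-11| = 11 (distance from z₀ to the singularity z = -6).

c_0 = -1/11, c_1 = 1/121, c_2 = -1/1331; R = 11.


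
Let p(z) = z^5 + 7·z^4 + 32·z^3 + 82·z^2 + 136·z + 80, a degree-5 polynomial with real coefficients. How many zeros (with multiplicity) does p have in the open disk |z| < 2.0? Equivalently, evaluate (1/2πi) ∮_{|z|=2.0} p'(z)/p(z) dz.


The zeros of p are: (-1 + 3i), (-1 - 3i), (-2 + 2i), (-2 - 2i), -1.
Their magnitudes are: 3.162, 3.162, 2.828, 2.828, 1.
Zeros with |z| < R = 2.0: -1.
Count = 1.
By the argument principle, (1/2πi) ∮_{|z|=R} p'(z)/p(z) dz equals exactly this count.

Number of zeros inside |z| < 2.0: 1.


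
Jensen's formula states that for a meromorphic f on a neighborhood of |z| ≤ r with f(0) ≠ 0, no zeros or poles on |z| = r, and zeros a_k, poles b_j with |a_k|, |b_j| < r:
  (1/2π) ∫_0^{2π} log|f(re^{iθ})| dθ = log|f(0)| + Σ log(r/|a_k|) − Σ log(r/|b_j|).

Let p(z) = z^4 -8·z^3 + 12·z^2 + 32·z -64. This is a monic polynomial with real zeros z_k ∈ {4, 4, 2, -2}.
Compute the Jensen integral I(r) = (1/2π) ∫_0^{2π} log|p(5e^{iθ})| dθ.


Zeros: -2, 2, 4, 4; r = 5.
Inside |z| < r: -2, 2, 4, 4. Outside (|z| ≥ r): ∅.
p(0) = -64, so log|p(0)| = log(64) = 4.1589.
Apply Jensen: I(r) = log|p(0)| + Σ_k log(r/|z_k|), summed over zeros inside |z| < r.
  log(r/|z_k|) for z_k = 4: log(5/4) = 0.2231
  log(r/|z_k|) for z_k = 4: log(5/4) = 0.2231
  log(r/|z_k|) for z_k = 2: log(5/2) = 0.9163
  log(r/|z_k|) for z_k = -2: log(5/2) = 0.9163
Sum over inside zeros: 2.2789.
I(r) = log|p(0)| + (inside sum) = 4.1589 + 2.2789 = 6.4378.
Closed form (all zeros inside, monic): I(r) = n·log(r) = 4·log(5) = 6.4378. ✓

I(r) ≈ 6.4378.


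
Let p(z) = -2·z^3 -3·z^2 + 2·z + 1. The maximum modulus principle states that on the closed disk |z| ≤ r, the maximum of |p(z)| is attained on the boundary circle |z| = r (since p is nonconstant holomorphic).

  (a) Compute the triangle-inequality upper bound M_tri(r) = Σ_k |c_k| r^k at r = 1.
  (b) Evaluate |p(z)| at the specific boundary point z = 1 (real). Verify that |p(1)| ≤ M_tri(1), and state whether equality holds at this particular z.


Coefficients: c_0 = 1, c_1 = 2, c_2 = -3, c_3 = -2. Radius r = 1.
Part (a). Triangle bound: M_tri(r) = Σ_k |c_k| r^k
  = |1|·1^0 + |2|·1^1 + |-3|·1^2 + |-2|·1^3
  = 1 + 2 + 3 + 2 = 8.
This bounds M(r) := max_{|z|=r} |p(z)| from above; equality holds iff all terms c_k z^k can be made to align in phase at a single z on |z|=r.
Part (b). At z = 1 (real, on the circle |z| = r):
  p(1) = (1)·1^0 + (2)·1^1 + (-3)·1^2 + (-2)·1^3 = -2.
  |p(1)| = 2.
Check: |p(1)| = 2 ≤ 8 = M_tri(1). ✓ Equality does not hold at z = 1 (the coefficients have mixed signs, so the terms do not all align in phase there).

M_tri(1) = 8; |p(1)| = 2; equality at z=1: no.


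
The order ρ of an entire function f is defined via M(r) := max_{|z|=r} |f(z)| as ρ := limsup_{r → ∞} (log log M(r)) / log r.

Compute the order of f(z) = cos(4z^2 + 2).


Write cos(w) = (e^{iw} ± e^{−iw})/(2 or 2i), so |cos(w)| ≤ e^{|w|}. With w = 4z^2 + 2, |w| ≤ 4r^2 + 2 on |z|=r, giving M(r) ≤ e^{4r^2 + 2} and ρ ≤ 2. For the lower bound, choose z on |z|=r with 4z^2 purely imaginary of modulus 4r^2; then |cos(4z^2 + 2)| grows like e^{4r^2}/2, so ρ ≥ 2. Hence ρ = 2.
Therefore ρ = 2.

Order ρ = 2.


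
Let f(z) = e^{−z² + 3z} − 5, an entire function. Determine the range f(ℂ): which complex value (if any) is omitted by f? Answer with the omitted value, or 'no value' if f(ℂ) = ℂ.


Little Picard bounds the complement of f(ℂ) to at most one point.
The exponent g(z) = −z² + 3z is a nonconstant polynomial, hence surjective onto ℂ. So e^{g(z)} takes every value in {e^w : w ∈ ℂ} = ℂ ∖ {0}. Adding -5 shifts the range to ℂ ∖ {-5}. f omits exactly -5.

Omitted value: -5.
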